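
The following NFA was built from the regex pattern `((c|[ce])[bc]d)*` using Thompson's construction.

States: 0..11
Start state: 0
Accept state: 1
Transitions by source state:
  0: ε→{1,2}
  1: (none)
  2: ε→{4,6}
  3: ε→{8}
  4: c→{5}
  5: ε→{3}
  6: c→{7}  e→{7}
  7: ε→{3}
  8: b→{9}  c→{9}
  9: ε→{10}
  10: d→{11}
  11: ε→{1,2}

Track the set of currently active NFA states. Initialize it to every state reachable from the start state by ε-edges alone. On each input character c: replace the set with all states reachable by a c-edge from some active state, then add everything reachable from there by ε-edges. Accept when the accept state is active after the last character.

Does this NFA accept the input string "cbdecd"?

S₀ = ε-closure({0}) = {0,1,2,4,6}
'c' @ 1: {3,5,7,8}
'b' @ 2: {9,10}
'd' @ 3: {1,2,4,6,11}  ✓accept
'e' @ 4: {3,7,8}
'c' @ 5: {9,10}
'd' @ 6: {1,2,4,6,11}  ✓accept
end set {1,2,4,6,11} — state 1 in

Answer: ACCEPT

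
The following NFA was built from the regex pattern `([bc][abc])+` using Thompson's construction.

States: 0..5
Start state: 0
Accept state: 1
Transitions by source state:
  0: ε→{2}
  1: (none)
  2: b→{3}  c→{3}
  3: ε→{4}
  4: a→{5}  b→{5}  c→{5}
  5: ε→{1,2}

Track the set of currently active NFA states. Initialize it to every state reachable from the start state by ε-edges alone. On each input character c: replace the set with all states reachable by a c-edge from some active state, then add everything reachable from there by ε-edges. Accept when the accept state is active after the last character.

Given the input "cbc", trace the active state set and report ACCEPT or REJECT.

Answer: REJECT

Derivation:
initial (ε-close {0}): {0,2}
'c' @ 1: {3,4}
'b' @ 2: {1,2,5}  [accepting]
'c' @ 3: {3,4}
after full input: {3,4}  (accept=1 not in)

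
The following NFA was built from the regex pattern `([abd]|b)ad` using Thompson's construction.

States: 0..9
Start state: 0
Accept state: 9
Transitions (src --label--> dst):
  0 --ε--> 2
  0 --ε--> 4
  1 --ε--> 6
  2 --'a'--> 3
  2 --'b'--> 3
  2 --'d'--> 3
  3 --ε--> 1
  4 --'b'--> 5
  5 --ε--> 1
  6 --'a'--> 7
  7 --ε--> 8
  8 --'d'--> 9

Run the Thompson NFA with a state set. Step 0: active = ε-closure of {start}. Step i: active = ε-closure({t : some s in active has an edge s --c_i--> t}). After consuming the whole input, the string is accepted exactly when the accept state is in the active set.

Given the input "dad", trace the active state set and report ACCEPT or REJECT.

initial (ε-close {0}): {0,2,4}
'd' @ 1: {1,3,6}
'a' @ 2: {7,8}
'd' @ 3: {9}  (accept∈set)
after full input: {9}  (accept=9 in)

Answer: ACCEPT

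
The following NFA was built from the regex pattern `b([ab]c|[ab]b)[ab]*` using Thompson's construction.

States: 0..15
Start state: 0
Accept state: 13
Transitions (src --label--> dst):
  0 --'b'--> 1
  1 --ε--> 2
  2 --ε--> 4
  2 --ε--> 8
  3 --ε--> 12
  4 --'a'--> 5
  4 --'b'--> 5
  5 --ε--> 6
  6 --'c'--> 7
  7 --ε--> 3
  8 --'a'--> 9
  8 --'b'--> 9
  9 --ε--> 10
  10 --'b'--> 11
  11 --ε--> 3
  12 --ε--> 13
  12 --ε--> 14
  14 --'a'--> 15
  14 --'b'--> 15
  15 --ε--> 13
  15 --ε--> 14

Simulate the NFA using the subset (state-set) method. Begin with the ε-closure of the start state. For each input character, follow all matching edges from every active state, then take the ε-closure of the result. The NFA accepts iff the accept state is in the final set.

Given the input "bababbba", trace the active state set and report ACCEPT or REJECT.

Answer: ACCEPT

Trace:
start: ε-closure({0}) = {0}
'b' @ 1: {1,2,4,8}
'a' @ 2: {5,6,9,10}
'b' @ 3: {3,11,12,13,14}  ✓accept
'a' @ 4: {13,14,15}  ✓accept
'b' @ 5: {13,14,15}  ✓accept
'b' @ 6: {13,14,15}  ✓accept
'b' @ 7: {13,14,15}  ✓accept
'a' @ 8: {13,14,15}  ✓accept
after full input: {13,14,15}  (accept=13 in)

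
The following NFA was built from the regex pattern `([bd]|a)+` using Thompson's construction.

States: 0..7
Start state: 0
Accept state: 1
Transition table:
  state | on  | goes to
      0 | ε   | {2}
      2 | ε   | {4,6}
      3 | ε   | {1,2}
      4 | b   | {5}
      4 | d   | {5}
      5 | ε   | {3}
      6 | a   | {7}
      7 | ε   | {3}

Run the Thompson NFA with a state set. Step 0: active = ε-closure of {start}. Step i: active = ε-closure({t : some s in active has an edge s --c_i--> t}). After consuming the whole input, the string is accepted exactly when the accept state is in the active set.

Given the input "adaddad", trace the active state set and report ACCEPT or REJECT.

initial (ε-close {0}): {0,2,4,6}
'a' @ 1: {1,2,3,4,6,7}  [accepting]
'd' @ 2: {1,2,3,4,5,6}  [accepting]
'a' @ 3: {1,2,3,4,6,7}  [accepting]
'd' @ 4: {1,2,3,4,5,6}  [accepting]
'd' @ 5: {1,2,3,4,5,6}  [accepting]
'a' @ 6: {1,2,3,4,6,7}  [accepting]
'd' @ 7: {1,2,3,4,5,6}  [accepting]
final: {1,2,3,4,5,6}; accept 1 in set

Answer: ACCEPT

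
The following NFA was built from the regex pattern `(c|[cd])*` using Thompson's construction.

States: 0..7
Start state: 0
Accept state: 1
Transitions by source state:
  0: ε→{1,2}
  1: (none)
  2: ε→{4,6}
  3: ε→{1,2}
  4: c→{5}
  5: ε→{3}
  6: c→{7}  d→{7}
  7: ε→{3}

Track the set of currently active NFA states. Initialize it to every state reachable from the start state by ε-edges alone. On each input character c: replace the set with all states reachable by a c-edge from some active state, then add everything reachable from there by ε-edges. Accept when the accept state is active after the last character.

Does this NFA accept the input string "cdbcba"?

Answer: REJECT

Steps:
start: ε-closure({0}) = {0,1,2,4,6}
'c' @ 1: {1,2,3,4,5,6,7}  (accept∈set)
'd' @ 2: {1,2,3,4,6,7}  (accept∈set)
'b' @ 3: {}  — no active states
rest 'cba' ignored (set empty)
end set {} — state 1 not in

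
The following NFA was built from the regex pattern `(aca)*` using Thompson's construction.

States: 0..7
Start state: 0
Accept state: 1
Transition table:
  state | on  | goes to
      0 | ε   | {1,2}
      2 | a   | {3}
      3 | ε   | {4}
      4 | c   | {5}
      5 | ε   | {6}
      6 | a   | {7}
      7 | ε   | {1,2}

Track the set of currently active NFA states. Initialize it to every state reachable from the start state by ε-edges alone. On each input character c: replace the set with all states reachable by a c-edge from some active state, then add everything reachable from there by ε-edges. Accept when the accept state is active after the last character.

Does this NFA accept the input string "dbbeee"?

S₀ = ε-closure({0}) = {0,1,2}
'd' @ 1: {}  — dead — no transitions
rest 'bbeee' ignored (set empty)
final: {}; accept 1 not in set

Answer: REJECT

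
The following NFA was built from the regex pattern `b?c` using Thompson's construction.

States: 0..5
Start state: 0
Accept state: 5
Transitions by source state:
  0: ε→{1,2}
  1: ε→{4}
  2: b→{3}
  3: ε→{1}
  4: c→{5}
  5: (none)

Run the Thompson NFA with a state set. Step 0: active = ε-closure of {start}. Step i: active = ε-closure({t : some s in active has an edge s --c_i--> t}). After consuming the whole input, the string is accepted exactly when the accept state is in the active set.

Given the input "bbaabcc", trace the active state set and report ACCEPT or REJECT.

start: ε-closure({0}) = {0,1,2,4}
'b' @ 1: {1,3,4}
'b' @ 2: {}  — no active states
rest 'aabcc' ignored (set empty)
end set {} — state 5 not in

Answer: REJECT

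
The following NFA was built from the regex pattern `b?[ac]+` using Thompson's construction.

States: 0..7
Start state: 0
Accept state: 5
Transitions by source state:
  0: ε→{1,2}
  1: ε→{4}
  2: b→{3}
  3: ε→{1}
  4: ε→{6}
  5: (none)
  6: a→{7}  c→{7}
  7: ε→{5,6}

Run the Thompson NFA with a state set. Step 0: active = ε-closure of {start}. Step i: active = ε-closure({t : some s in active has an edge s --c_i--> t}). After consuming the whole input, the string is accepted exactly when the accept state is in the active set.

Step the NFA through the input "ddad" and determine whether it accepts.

Answer: REJECT

Trace:
S₀ = ε-closure({0}) = {0,1,2,4,6}
'd' @ 1: {}  — dead — no transitions
rest 'dad' ignored (set empty)
final: {}; accept 5 not in set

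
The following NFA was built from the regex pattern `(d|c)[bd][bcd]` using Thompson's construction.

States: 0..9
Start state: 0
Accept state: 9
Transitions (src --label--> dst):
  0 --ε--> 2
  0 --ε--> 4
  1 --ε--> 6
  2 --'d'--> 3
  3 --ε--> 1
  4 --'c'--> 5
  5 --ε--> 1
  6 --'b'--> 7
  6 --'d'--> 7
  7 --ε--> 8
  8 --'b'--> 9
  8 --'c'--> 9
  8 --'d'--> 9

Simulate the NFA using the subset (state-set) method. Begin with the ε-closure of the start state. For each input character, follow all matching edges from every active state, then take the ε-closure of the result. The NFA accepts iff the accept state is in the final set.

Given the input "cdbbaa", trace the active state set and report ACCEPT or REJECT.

S₀ = ε-closure({0}) = {0,2,4}
'c' @ 1: {1,5,6}
'd' @ 2: {7,8}
'b' @ 3: {9}  (accept∈set)
'b' @ 4: {}  — dead — no transitions
rest 'aa' ignored (set empty)
final: {}; accept 9 not in set

Answer: REJECT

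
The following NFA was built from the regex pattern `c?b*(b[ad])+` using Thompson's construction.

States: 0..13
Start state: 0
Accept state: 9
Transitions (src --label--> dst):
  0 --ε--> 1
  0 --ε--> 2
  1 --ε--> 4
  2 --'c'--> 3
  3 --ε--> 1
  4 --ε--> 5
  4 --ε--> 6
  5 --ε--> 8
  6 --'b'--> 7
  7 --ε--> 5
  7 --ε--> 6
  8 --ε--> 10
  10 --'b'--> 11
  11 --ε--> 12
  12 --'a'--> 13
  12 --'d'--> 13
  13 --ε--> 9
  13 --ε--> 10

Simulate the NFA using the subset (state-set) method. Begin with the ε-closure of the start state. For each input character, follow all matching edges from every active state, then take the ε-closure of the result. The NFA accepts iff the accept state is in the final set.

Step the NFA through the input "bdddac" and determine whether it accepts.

Answer: REJECT

Trace:
start: ε-closure({0}) = {0,1,2,4,5,6,8,10}
'b' @ 1: {5,6,7,8,10,11,12}
'd' @ 2: {9,10,13}  [accepting]
'd' @ 3: {}  — dead — no transitions
rest 'dac' ignored (set empty)
after full input: {}  (accept=9 not in)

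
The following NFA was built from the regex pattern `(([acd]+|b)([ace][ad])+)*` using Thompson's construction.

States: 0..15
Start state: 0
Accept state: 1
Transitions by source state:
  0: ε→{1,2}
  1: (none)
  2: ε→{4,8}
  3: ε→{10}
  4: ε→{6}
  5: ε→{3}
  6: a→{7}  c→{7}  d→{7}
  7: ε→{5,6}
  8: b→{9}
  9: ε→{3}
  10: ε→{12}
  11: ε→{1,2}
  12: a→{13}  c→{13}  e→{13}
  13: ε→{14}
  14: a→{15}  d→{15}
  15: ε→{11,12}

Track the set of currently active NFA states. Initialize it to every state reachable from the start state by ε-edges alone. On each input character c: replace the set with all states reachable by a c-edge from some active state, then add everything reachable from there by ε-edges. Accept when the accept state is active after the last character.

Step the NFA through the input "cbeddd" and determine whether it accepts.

start: ε-closure({0}) = {0,1,2,4,6,8}
'c' @ 1: {3,5,6,7,10,12}
'b' @ 2: {}  — dead — no transitions
rest 'eddd' ignored (set empty)
end set {} — state 1 not in

Answer: REJECT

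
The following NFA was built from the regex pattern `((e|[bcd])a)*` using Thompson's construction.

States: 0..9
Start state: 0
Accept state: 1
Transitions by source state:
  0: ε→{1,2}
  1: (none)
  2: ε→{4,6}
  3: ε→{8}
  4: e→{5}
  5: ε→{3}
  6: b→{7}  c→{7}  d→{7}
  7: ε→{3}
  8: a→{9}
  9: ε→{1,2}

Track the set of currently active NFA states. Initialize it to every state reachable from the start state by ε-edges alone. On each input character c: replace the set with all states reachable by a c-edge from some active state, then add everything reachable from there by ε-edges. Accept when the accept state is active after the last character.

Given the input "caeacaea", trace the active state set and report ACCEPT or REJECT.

Answer: ACCEPT

Trace:
S₀ = ε-closure({0}) = {0,1,2,4,6}
'c' @ 1: {3,7,8}
'a' @ 2: {1,2,4,6,9}  (accept∈set)
'e' @ 3: {3,5,8}
'a' @ 4: {1,2,4,6,9}  (accept∈set)
'c' @ 5: {3,7,8}
'a' @ 6: {1,2,4,6,9}  (accept∈set)
'e' @ 7: {3,5,8}
'a' @ 8: {1,2,4,6,9}  (accept∈set)
end set {1,2,4,6,9} — state 1 in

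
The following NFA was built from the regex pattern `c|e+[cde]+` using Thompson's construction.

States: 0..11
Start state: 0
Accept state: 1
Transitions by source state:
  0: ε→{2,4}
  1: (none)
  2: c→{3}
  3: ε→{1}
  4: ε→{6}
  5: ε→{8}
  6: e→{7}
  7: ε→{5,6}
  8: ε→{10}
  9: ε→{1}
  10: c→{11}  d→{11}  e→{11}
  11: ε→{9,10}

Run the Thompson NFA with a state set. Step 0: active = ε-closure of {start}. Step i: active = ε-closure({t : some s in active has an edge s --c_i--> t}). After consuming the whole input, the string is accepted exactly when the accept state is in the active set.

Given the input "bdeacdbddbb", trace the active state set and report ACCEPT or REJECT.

start: ε-closure({0}) = {0,2,4,6}
'b' @ 1: {}  — dead — no transitions
rest 'deacdbddbb' ignored (set empty)
end set {} — state 1 not in

Answer: REJECT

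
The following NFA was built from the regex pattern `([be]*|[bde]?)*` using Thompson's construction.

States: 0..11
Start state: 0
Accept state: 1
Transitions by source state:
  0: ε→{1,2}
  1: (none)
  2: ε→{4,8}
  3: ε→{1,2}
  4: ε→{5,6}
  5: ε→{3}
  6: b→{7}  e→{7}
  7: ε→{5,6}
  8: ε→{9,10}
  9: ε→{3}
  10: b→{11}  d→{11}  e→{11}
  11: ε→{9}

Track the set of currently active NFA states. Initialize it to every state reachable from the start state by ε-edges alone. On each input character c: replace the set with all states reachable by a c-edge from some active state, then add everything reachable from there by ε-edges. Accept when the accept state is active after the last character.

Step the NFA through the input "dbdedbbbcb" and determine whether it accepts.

initial (ε-close {0}): {0,1,2,3,4,5,6,8,9,10}
'd' @ 1: {1,2,3,4,5,6,8,9,10,11}  [accepting]
'b' @ 2: {1,2,3,4,5,6,7,8,9,10,11}  [accepting]
'd' @ 3: {1,2,3,4,5,6,8,9,10,11}  [accepting]
'e' @ 4: {1,2,3,4,5,6,7,8,9,10,11}  [accepting]
'd' @ 5: {1,2,3,4,5,6,8,9,10,11}  [accepting]
'b' @ 6: {1,2,3,4,5,6,7,8,9,10,11}  [accepting]
'b' @ 7: {1,2,3,4,5,6,7,8,9,10,11}  [accepting]
'b' @ 8: {1,2,3,4,5,6,7,8,9,10,11}  [accepting]
'c' @ 9: {}  — state set empty
rest 'b' ignored (set empty)
after full input: {}  (accept=1 not in)

Answer: REJECT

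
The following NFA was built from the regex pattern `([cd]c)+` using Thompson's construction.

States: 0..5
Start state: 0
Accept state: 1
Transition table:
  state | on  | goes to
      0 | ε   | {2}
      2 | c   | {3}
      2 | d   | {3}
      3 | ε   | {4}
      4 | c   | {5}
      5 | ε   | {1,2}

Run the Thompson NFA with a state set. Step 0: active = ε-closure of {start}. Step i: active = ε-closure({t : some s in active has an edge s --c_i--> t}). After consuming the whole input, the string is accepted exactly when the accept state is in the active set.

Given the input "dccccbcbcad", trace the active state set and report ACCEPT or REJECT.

start: ε-closure({0}) = {0,2}
'd' @ 1: {3,4}
'c' @ 2: {1,2,5}  ✓accept
'c' @ 3: {3,4}
'c' @ 4: {1,2,5}  ✓accept
'c' @ 5: {3,4}
'b' @ 6: {}  — no active states
rest 'cbcad' ignored (set empty)
after full input: {}  (accept=1 not in)

Answer: REJECT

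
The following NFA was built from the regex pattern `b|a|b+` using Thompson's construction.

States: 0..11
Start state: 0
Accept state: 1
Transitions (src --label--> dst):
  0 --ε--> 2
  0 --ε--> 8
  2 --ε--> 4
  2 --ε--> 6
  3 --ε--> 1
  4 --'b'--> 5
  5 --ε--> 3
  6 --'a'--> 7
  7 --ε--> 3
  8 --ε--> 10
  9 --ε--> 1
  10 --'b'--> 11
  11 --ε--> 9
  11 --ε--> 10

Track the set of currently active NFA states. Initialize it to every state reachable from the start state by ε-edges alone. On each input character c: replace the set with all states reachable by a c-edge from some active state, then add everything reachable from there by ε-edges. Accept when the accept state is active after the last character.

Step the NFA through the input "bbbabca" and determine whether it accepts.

Answer: REJECT

Derivation:
initial (ε-close {0}): {0,2,4,6,8,10}
'b' @ 1: {1,3,5,9,10,11}  (accept∈set)
'b' @ 2: {1,9,10,11}  (accept∈set)
'b' @ 3: {1,9,10,11}  (accept∈set)
'a' @ 4: {}  — no active states
rest 'bca' ignored (set empty)
after full input: {}  (accept=1 not in)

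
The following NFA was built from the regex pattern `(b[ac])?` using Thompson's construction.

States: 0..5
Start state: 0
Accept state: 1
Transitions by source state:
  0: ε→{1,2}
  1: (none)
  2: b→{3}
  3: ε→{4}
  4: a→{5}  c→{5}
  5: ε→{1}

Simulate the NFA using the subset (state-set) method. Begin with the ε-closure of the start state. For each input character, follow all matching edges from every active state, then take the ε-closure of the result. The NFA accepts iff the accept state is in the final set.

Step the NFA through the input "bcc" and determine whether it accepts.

Answer: REJECT

Trace:
S₀ = ε-closure({0}) = {0,1,2}
'b' @ 1: {3,4}
'c' @ 2: {1,5}  (accept∈set)
'c' @ 3: {}  — no active states
final: {}; accept 1 not in set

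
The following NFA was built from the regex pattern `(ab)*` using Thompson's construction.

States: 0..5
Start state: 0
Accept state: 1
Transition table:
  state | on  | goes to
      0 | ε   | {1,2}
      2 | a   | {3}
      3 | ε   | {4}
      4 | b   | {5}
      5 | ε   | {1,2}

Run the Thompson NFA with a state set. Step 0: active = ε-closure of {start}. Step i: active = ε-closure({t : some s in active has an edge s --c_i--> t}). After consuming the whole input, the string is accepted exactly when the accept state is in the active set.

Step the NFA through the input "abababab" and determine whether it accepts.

Answer: ACCEPT

Derivation:
start: ε-closure({0}) = {0,1,2}
'a' @ 1: {3,4}
'b' @ 2: {1,2,5}  ✓accept
'a' @ 3: {3,4}
'b' @ 4: {1,2,5}  ✓accept
'a' @ 5: {3,4}
'b' @ 6: {1,2,5}  ✓accept
'a' @ 7: {3,4}
'b' @ 8: {1,2,5}  ✓accept
after full input: {1,2,5}  (accept=1 in)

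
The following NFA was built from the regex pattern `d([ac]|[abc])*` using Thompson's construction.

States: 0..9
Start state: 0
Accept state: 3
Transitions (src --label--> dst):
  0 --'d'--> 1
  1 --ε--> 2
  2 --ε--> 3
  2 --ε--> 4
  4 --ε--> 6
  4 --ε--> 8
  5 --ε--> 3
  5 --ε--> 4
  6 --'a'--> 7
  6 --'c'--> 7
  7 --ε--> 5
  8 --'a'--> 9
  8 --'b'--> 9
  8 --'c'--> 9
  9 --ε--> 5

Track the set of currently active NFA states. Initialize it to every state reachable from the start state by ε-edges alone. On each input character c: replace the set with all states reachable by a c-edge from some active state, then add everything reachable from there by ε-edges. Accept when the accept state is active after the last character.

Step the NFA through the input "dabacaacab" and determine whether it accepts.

S₀ = ε-closure({0}) = {0}
'd' @ 1: {1,2,3,4,6,8}  ✓accept
'a' @ 2: {3,4,5,6,7,8,9}  ✓accept
'b' @ 3: {3,4,5,6,8,9}  ✓accept
'a' @ 4: {3,4,5,6,7,8,9}  ✓accept
'c' @ 5: {3,4,5,6,7,8,9}  ✓accept
'a' @ 6: {3,4,5,6,7,8,9}  ✓accept
'a' @ 7: {3,4,5,6,7,8,9}  ✓accept
'c' @ 8: {3,4,5,6,7,8,9}  ✓accept
'a' @ 9: {3,4,5,6,7,8,9}  ✓accept
'b' @ 10: {3,4,5,6,8,9}  ✓accept
end set {3,4,5,6,8,9} — state 3 in

Answer: ACCEPT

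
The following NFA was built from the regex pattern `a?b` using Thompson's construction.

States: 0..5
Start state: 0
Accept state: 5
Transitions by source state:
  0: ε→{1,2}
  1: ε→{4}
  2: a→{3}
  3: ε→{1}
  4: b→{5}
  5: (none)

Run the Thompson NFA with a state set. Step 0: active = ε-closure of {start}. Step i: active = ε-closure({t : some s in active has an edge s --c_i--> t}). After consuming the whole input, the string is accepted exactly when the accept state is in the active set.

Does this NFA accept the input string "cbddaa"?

start: ε-closure({0}) = {0,1,2,4}
'c' @ 1: {}  — dead — no transitions
rest 'bddaa' ignored (set empty)
after full input: {}  (accept=5 not in)

Answer: REJECT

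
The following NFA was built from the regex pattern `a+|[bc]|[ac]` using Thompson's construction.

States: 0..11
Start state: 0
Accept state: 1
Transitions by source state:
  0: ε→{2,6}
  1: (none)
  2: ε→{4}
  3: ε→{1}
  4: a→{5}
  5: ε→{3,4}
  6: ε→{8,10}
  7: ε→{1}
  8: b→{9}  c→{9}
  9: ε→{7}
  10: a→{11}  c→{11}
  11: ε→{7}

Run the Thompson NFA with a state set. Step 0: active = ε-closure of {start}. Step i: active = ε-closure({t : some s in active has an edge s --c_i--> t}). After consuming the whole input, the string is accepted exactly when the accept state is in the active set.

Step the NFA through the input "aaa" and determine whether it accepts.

Answer: ACCEPT

Steps:
initial (ε-close {0}): {0,2,4,6,8,10}
'a' @ 1: {1,3,4,5,7,11}  (accept∈set)
'a' @ 2: {1,3,4,5}  (accept∈set)
'a' @ 3: {1,3,4,5}  (accept∈set)
final: {1,3,4,5}; accept 1 in set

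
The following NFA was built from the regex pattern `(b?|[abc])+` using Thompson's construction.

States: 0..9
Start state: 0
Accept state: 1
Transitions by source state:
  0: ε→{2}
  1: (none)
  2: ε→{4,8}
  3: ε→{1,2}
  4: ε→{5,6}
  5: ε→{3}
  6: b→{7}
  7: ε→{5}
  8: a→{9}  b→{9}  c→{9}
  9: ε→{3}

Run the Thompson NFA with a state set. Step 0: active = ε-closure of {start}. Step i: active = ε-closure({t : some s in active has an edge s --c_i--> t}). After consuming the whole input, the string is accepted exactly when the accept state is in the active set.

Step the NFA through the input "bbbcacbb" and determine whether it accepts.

Answer: ACCEPT

Derivation:
initial (ε-close {0}): {0,1,2,3,4,5,6,8}
'b' @ 1: {1,2,3,4,5,6,7,8,9}  ✓accept
'b' @ 2: {1,2,3,4,5,6,7,8,9}  ✓accept
'b' @ 3: {1,2,3,4,5,6,7,8,9}  ✓accept
'c' @ 4: {1,2,3,4,5,6,8,9}  ✓accept
'a' @ 5: {1,2,3,4,5,6,8,9}  ✓accept
'c' @ 6: {1,2,3,4,5,6,8,9}  ✓accept
'b' @ 7: {1,2,3,4,5,6,7,8,9}  ✓accept
'b' @ 8: {1,2,3,4,5,6,7,8,9}  ✓accept
final: {1,2,3,4,5,6,7,8,9}; accept 1 in set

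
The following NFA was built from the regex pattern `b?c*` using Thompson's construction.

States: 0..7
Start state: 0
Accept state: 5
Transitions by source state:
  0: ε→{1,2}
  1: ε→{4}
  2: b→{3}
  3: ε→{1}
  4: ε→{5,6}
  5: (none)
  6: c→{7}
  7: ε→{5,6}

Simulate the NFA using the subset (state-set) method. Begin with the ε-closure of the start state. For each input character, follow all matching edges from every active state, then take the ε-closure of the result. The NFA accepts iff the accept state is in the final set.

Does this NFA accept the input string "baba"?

Answer: REJECT

Derivation:
start: ε-closure({0}) = {0,1,2,4,5,6}
'b' @ 1: {1,3,4,5,6}  [accepting]
'a' @ 2: {}  — no active states
rest 'ba' ignored (set empty)
end set {} — state 5 not in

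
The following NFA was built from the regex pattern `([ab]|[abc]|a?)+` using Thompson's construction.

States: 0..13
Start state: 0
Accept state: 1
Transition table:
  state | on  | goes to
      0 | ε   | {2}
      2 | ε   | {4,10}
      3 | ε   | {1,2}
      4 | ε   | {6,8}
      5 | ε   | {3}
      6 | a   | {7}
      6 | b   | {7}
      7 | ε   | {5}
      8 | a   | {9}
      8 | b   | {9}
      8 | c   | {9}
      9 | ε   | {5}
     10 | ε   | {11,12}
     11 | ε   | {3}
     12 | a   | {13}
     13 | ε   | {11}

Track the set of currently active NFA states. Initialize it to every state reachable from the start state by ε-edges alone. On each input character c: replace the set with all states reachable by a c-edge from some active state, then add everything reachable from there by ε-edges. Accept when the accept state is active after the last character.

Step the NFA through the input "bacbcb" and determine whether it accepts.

Answer: ACCEPT

Trace:
S₀ = ε-closure({0}) = {0,1,2,3,4,6,8,10,11,12}
'b' @ 1: {1,2,3,4,5,6,7,8,9,10,11,12}  ✓accept
'a' @ 2: {1,2,3,4,5,6,7,8,9,10,11,12,13}  ✓accept
'c' @ 3: {1,2,3,4,5,6,8,9,10,11,12}  ✓accept
'b' @ 4: {1,2,3,4,5,6,7,8,9,10,11,12}  ✓accept
'c' @ 5: {1,2,3,4,5,6,8,9,10,11,12}  ✓accept
'b' @ 6: {1,2,3,4,5,6,7,8,9,10,11,12}  ✓accept
final: {1,2,3,4,5,6,7,8,9,10,11,12}; accept 1 in set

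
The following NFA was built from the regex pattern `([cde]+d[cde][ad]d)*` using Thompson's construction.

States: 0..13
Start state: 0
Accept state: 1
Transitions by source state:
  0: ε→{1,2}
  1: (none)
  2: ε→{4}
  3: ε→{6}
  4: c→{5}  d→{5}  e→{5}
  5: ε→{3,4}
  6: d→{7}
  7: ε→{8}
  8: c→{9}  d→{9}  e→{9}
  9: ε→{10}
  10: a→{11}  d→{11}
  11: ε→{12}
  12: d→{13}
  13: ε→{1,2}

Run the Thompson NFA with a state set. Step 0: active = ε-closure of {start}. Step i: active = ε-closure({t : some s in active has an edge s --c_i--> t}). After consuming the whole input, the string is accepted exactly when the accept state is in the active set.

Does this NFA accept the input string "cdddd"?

start: ε-closure({0}) = {0,1,2,4}
'c' @ 1: {3,4,5,6}
'd' @ 2: {3,4,5,6,7,8}
'd' @ 3: {3,4,5,6,7,8,9,10}
'd' @ 4: {3,4,5,6,7,8,9,10,11,12}
'd' @ 5: {1,2,3,4,5,6,7,8,9,10,11,12,13}  [accepting]
end set {1,2,3,4,5,6,7,8,9,10,11,12,13} — state 1 in

Answer: ACCEPT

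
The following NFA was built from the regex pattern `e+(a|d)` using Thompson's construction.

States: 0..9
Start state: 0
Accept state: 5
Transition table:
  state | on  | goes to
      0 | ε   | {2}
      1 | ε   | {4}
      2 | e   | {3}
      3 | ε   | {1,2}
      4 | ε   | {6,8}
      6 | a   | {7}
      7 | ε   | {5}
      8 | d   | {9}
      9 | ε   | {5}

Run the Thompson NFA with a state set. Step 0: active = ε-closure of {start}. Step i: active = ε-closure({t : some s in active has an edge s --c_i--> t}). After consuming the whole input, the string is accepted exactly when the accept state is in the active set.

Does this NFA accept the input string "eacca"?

initial (ε-close {0}): {0,2}
'e' @ 1: {1,2,3,4,6,8}
'a' @ 2: {5,7}  (accept∈set)
'c' @ 3: {}  — dead — no transitions
rest 'ca' ignored (set empty)
end set {} — state 5 not in

Answer: REJECT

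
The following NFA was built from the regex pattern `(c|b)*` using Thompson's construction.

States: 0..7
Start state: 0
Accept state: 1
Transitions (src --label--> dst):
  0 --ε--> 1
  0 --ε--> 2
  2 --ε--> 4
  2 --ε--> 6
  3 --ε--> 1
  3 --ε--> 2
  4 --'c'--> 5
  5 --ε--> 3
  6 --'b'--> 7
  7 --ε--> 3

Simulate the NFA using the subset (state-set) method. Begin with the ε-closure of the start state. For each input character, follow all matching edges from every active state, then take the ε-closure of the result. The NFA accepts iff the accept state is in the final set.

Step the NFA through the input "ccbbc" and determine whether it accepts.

Answer: ACCEPT

Derivation:
initial (ε-close {0}): {0,1,2,4,6}
'c' @ 1: {1,2,3,4,5,6}  (accept∈set)
'c' @ 2: {1,2,3,4,5,6}  (accept∈set)
'b' @ 3: {1,2,3,4,6,7}  (accept∈set)
'b' @ 4: {1,2,3,4,6,7}  (accept∈set)
'c' @ 5: {1,2,3,4,5,6}  (accept∈set)
final: {1,2,3,4,5,6}; accept 1 in set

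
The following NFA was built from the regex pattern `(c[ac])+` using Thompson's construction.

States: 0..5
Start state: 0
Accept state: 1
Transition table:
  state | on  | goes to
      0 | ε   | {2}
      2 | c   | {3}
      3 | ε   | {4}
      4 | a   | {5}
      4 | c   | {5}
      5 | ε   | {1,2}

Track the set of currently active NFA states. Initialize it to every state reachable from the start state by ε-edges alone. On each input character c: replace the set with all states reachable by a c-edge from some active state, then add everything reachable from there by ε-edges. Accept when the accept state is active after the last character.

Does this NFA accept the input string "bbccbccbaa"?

Answer: REJECT

Derivation:
start: ε-closure({0}) = {0,2}
'b' @ 1: {}  — no active states
rest 'bccbccbaa' ignored (set empty)
final: {}; accept 1 not in set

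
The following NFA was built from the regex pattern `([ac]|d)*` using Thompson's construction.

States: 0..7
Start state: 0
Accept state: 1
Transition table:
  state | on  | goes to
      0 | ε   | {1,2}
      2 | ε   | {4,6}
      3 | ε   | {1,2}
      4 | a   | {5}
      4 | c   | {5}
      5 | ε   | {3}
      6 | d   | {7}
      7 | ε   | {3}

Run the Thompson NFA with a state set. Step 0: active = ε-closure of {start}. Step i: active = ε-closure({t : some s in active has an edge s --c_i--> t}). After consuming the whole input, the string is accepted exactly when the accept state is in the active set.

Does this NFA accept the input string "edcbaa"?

Answer: REJECT

Trace:
S₀ = ε-closure({0}) = {0,1,2,4,6}
'e' @ 1: {}  — state set empty
rest 'dcbaa' ignored (set empty)
after full input: {}  (accept=1 not in)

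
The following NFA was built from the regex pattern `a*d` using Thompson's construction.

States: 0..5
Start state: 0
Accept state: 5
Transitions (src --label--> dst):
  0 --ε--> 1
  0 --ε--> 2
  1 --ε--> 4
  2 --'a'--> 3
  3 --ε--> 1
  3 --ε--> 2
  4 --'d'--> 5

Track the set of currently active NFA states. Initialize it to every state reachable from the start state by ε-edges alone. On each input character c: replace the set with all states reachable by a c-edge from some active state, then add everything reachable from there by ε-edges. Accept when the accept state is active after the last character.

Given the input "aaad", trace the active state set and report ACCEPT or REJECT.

start: ε-closure({0}) = {0,1,2,4}
'a' @ 1: {1,2,3,4}
'a' @ 2: {1,2,3,4}
'a' @ 3: {1,2,3,4}
'd' @ 4: {5}  ✓accept
final: {5}; accept 5 in set

Answer: ACCEPT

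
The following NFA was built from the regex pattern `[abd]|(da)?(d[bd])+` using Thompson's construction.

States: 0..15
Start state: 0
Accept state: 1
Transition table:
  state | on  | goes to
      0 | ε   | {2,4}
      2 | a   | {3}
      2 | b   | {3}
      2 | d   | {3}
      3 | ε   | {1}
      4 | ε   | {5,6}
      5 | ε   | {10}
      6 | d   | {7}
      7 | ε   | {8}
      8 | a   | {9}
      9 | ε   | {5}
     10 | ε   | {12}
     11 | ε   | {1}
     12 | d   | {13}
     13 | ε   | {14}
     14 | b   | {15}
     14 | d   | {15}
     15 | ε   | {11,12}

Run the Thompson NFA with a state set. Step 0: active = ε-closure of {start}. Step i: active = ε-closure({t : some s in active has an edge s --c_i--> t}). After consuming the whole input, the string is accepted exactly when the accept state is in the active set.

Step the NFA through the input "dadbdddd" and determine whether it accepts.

Answer: ACCEPT

Steps:
start: ε-closure({0}) = {0,2,4,5,6,10,12}
'd' @ 1: {1,3,7,8,13,14}  (accept∈set)
'a' @ 2: {5,9,10,12}
'd' @ 3: {13,14}
'b' @ 4: {1,11,12,15}  (accept∈set)
'd' @ 5: {13,14}
'd' @ 6: {1,11,12,15}  (accept∈set)
'd' @ 7: {13,14}
'd' @ 8: {1,11,12,15}  (accept∈set)
final: {1,11,12,15}; accept 1 in set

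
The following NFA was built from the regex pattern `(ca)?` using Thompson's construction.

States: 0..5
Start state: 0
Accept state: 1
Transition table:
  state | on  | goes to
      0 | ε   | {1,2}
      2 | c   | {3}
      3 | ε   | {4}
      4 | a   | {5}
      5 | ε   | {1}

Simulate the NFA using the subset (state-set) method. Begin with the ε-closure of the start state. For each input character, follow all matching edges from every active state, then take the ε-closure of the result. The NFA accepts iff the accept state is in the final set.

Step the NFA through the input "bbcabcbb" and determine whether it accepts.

initial (ε-close {0}): {0,1,2}
'b' @ 1: {}  — dead — no transitions
rest 'bcabcbb' ignored (set empty)
end set {} — state 1 not in

Answer: REJECT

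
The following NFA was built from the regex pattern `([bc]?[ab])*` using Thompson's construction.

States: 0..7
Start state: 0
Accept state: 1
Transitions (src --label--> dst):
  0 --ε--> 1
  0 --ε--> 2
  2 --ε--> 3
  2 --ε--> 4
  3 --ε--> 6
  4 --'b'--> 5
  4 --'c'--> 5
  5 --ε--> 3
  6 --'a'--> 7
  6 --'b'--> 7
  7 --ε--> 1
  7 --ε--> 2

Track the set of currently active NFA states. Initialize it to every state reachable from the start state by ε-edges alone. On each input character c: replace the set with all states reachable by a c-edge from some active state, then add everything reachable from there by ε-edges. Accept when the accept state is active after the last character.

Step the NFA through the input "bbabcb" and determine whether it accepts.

start: ε-closure({0}) = {0,1,2,3,4,6}
'b' @ 1: {1,2,3,4,5,6,7}  ✓accept
'b' @ 2: {1,2,3,4,5,6,7}  ✓accept
'a' @ 3: {1,2,3,4,6,7}  ✓accept
'b' @ 4: {1,2,3,4,5,6,7}  ✓accept
'c' @ 5: {3,5,6}
'b' @ 6: {1,2,3,4,6,7}  ✓accept
after full input: {1,2,3,4,6,7}  (accept=1 in)

Answer: ACCEPT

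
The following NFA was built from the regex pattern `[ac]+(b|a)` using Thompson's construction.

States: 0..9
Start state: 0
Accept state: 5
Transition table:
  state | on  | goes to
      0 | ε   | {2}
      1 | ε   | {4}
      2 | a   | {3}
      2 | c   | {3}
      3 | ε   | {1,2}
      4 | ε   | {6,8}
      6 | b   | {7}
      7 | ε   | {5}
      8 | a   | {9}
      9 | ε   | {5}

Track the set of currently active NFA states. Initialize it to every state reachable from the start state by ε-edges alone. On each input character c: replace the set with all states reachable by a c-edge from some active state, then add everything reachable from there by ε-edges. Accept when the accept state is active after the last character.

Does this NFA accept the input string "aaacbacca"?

Answer: REJECT

Steps:
start: ε-closure({0}) = {0,2}
'a' @ 1: {1,2,3,4,6,8}
'a' @ 2: {1,2,3,4,5,6,8,9}  (accept∈set)
'a' @ 3: {1,2,3,4,5,6,8,9}  (accept∈set)
'c' @ 4: {1,2,3,4,6,8}
'b' @ 5: {5,7}  (accept∈set)
'a' @ 6: {}  — no active states
rest 'cca' ignored (set empty)
final: {}; accept 5 not in set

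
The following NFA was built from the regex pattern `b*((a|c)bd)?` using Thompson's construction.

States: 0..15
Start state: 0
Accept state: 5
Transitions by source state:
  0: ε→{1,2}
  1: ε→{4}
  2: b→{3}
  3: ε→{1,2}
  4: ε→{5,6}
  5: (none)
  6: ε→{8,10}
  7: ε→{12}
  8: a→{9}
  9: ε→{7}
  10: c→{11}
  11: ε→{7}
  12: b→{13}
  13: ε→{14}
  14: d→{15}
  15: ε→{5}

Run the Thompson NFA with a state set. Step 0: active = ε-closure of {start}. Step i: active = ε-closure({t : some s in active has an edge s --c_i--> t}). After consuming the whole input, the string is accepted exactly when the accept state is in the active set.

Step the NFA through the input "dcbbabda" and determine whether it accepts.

Answer: REJECT

Trace:
start: ε-closure({0}) = {0,1,2,4,5,6,8,10}
'd' @ 1: {}  — no active states
rest 'cbbabda' ignored (set empty)
after full input: {}  (accept=5 not in)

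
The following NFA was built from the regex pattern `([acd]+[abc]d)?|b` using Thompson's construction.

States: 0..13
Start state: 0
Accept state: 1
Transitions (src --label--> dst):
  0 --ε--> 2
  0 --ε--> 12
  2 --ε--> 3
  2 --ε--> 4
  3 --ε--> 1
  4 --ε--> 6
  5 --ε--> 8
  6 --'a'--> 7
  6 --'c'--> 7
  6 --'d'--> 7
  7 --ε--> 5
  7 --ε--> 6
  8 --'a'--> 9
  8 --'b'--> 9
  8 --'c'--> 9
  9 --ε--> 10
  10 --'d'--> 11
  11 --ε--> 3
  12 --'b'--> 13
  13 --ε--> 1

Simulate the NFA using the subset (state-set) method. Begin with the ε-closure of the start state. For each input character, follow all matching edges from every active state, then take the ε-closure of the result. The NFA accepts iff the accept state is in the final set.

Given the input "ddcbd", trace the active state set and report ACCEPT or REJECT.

S₀ = ε-closure({0}) = {0,1,2,3,4,6,12}
'd' @ 1: {5,6,7,8}
'd' @ 2: {5,6,7,8}
'c' @ 3: {5,6,7,8,9,10}
'b' @ 4: {9,10}
'd' @ 5: {1,3,11}  ✓accept
final: {1,3,11}; accept 1 in set

Answer: ACCEPT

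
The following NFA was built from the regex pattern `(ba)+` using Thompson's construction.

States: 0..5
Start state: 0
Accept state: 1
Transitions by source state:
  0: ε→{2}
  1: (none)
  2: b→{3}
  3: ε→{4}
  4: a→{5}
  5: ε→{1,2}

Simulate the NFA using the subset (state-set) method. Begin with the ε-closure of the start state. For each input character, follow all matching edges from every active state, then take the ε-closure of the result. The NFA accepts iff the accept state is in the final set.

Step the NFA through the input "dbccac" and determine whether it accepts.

Answer: REJECT

Trace:
start: ε-closure({0}) = {0,2}
'd' @ 1: {}  — dead — no transitions
rest 'bccac' ignored (set empty)
after full input: {}  (accept=1 not in)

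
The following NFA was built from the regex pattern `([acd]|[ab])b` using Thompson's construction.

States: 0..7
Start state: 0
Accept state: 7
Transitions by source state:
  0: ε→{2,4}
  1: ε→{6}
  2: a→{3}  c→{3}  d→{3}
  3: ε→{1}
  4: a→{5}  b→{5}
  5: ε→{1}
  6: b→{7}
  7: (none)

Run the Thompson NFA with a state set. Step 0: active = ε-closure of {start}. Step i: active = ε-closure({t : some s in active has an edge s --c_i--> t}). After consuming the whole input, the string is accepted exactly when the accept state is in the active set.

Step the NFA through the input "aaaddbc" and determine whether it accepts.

Answer: REJECT

Derivation:
start: ε-closure({0}) = {0,2,4}
'a' @ 1: {1,3,5,6}
'a' @ 2: {}  — dead — no transitions
rest 'addbc' ignored (set empty)
final: {}; accept 7 not in set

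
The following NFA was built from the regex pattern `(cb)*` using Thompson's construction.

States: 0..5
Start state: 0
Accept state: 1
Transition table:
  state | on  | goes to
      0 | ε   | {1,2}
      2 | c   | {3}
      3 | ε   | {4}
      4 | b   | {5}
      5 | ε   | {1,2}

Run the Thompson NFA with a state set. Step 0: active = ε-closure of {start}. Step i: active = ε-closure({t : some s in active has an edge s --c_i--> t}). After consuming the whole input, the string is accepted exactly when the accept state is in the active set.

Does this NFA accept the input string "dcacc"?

Answer: REJECT

Trace:
initial (ε-close {0}): {0,1,2}
'd' @ 1: {}  — dead — no transitions
rest 'cacc' ignored (set empty)
end set {} — state 1 not in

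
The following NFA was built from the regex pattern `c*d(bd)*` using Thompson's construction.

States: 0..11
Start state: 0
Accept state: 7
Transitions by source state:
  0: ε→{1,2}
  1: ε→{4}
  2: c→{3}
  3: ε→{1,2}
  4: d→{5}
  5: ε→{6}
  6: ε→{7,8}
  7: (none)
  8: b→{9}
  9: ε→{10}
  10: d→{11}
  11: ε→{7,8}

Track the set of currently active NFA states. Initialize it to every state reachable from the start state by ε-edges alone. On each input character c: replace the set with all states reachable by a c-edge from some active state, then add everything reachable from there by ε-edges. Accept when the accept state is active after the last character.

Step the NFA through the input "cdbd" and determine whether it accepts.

Answer: ACCEPT

Steps:
S₀ = ε-closure({0}) = {0,1,2,4}
'c' @ 1: {1,2,3,4}
'd' @ 2: {5,6,7,8}  (accept∈set)
'b' @ 3: {9,10}
'd' @ 4: {7,8,11}  (accept∈set)
end set {7,8,11} — state 7 in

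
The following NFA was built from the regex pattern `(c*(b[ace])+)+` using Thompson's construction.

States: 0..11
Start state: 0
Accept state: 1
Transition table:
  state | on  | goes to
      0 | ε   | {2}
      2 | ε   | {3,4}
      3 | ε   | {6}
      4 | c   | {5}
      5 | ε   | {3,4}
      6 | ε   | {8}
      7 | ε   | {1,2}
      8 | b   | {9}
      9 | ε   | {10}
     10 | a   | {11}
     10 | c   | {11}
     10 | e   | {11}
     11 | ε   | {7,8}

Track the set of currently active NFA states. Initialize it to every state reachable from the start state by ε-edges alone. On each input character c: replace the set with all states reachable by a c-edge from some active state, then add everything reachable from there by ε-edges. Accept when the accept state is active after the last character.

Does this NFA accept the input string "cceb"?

initial (ε-close {0}): {0,2,3,4,6,8}
'c' @ 1: {3,4,5,6,8}
'c' @ 2: {3,4,5,6,8}
'e' @ 3: {}  — dead — no transitions
rest 'b' ignored (set empty)
final: {}; accept 1 not in set

Answer: REJECT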